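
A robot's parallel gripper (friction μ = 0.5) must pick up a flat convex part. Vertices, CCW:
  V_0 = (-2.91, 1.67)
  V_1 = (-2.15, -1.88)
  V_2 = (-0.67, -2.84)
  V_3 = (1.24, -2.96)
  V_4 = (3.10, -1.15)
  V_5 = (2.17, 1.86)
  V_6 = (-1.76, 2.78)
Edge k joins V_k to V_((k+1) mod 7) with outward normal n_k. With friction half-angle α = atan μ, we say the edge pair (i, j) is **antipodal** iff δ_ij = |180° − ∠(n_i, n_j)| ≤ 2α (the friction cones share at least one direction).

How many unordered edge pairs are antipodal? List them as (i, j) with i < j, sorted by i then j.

count = 6; pairs: (0,4), (1,4), (1,5), (2,5), (2,6), (3,6)

α = atan 0.5 = 26.57°;  2α = 53.13°
n_0 = (-0.9778, -0.2093)
n_1 = (-0.5442, -0.8390)
n_2 = (-0.0627, -0.9980)
n_3 = (+0.6974, -0.7167)
n_4 = (+0.9554, +0.2952)
n_5 = (+0.2279, +0.9737)
n_6 = (-0.6945, +0.7195)
  (0,1): δ = 135.05°  ·
  (0,2): δ = 105.68°  ·
  (0,3): δ = 57.86°  ·
  (0,4): δ = 5.09°  ✓
  (0,5): δ = 64.74°  ·
  (0,6): δ = 121.90°  ·
  (1,2): δ = 150.63°  ·
  (1,3): δ = 102.81°  ·
  (1,4): δ = 39.86°  ✓
  (1,5): δ = 19.79°  ✓
  (1,6): δ = 76.96°  ·
  (2,3): δ = 132.19°  ·
  (2,4): δ = 69.24°  ·
  (2,5): δ = 9.58°  ✓
  (2,6): δ = 47.58°  ✓
  (3,4): δ = 117.05°  ·
  (3,5): δ = 57.39°  ·
  (3,6): δ = 0.23°  ✓
  (4,5): δ = 120.35°  ·
  (4,6): δ = 63.18°  ·
  (5,6): δ = 122.84°  ·
antipodal pairs: 6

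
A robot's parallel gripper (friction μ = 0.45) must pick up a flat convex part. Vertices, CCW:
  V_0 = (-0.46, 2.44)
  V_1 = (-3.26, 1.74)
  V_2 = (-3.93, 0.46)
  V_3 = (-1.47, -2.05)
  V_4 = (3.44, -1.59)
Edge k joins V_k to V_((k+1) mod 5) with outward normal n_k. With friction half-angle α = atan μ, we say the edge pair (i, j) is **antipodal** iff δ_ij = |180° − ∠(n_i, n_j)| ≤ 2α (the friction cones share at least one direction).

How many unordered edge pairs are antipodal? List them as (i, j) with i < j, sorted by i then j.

count = 2; pairs: (0,3), (2,4)

α = atan 0.45 = 24.23°;  2α = 48.46°
n_0 = (-0.2425, +0.9701)
n_1 = (-0.8860, +0.4637)
n_2 = (-0.7142, -0.7000)
n_3 = (+0.0933, -0.9956)
n_4 = (+0.7186, +0.6954)
  (0,1): δ = 131.67°  ·
  (0,2): δ = 59.61°  ·
  (0,3): δ = 8.68°  ✓
  (0,4): δ = 120.02°  ·
  (1,2): δ = 107.95°  ·
  (1,3): δ = 57.02°  ·
  (1,4): δ = 71.69°  ·
  (2,3): δ = 129.07°  ·
  (2,4): δ = 0.36°  ✓
  (3,4): δ = 51.29°  ·
antipodal pairs: 2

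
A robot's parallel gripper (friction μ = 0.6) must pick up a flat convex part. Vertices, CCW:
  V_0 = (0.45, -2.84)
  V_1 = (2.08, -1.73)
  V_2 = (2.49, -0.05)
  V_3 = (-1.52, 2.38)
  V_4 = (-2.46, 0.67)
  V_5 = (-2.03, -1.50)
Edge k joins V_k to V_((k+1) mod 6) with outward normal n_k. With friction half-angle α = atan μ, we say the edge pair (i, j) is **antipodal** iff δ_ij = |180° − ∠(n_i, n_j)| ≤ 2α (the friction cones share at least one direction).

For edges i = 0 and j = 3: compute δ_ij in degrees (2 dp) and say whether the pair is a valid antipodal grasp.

α = atan 0.6 = 30.96°;  2α = 61.93°
edge 0: e_0 = (+1.63, +1.11);  n_0 = (+0.5629, -0.8265)
edge 3: e_3 = (-0.94, -1.71);  n_3 = (-0.8763, +0.4817)
∠(n_0, n_3) = 153.05°
δ = |180° − 153.05°| = 26.95°
26.95° ≤ 2α = 61.93°  →  valid

δ = 26.95°, valid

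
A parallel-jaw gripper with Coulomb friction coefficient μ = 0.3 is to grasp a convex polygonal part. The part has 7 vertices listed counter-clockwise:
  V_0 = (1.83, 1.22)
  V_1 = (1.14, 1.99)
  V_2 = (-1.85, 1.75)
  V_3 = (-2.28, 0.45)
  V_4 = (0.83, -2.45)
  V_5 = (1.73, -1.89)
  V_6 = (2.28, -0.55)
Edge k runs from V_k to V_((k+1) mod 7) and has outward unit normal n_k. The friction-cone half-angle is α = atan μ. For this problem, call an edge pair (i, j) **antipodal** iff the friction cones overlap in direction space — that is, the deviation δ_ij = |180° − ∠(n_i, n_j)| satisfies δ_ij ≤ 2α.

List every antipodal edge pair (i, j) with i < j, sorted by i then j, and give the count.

count = 5; pairs: (0,3), (1,4), (2,5), (2,6), (3,6)

α = atan 0.3 = 16.70°;  2α = 33.40°
n_0 = (+0.7447, +0.6674)
n_1 = (-0.0800, +0.9968)
n_2 = (-0.9494, +0.3140)
n_3 = (-0.6820, -0.7314)
n_4 = (+0.5283, -0.8491)
n_5 = (+0.9251, -0.3797)
n_6 = (+0.9692, +0.2464)
  (0,1): δ = 127.27°  ·
  (0,2): δ = 60.17°  ·
  (0,3): δ = 5.14°  ✓
  (0,4): δ = 80.03°  ·
  (0,5): δ = 115.82°  ·
  (0,6): δ = 152.40°  ·
  (1,2): δ = 112.89°  ·
  (1,3): δ = 47.59°  ·
  (1,4): δ = 27.30°  ✓
  (1,5): δ = 63.10°  ·
  (1,6): δ = 99.68°  ·
  (2,3): δ = 114.70°  ·
  (2,4): δ = 39.81°  ·
  (2,5): δ = 4.01°  ✓
  (2,6): δ = 32.57°  ✓
  (3,4): δ = 105.11°  ·
  (3,5): δ = 69.32°  ·
  (3,6): δ = 32.74°  ✓
  (4,5): δ = 144.21°  ·
  (4,6): δ = 107.63°  ·
  (5,6): δ = 143.42°  ·
antipodal pairs: 5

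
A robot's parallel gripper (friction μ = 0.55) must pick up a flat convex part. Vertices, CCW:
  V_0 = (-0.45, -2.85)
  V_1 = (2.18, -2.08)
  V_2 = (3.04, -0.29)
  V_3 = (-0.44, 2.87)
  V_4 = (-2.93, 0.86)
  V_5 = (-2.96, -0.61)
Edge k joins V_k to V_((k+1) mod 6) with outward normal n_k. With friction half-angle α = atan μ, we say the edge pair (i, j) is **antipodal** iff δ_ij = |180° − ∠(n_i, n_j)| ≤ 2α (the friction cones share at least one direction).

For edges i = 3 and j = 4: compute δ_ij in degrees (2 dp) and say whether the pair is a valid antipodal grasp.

α = atan 0.55 = 28.81°;  2α = 57.62°
edge 3: e_3 = (-2.49, -2.01);  n_3 = (-0.6281, +0.7781)
edge 4: e_4 = (-0.03, -1.47);  n_4 = (-0.9998, +0.0204)
∠(n_3, n_4) = 49.92°
δ = |180° − 49.92°| = 130.08°
130.08° > 2α = 57.62°  →  invalid

δ = 130.08°, invalid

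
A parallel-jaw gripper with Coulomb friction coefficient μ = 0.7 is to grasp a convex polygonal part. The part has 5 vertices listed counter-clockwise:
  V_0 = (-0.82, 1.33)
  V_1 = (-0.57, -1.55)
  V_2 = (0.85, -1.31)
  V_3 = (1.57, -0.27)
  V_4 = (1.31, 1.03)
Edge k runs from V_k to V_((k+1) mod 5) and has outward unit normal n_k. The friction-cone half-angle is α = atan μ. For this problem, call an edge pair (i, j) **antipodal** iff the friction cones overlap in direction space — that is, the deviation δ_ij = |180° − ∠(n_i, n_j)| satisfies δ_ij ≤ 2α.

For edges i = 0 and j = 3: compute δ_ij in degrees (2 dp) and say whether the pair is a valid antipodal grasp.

α = atan 0.7 = 34.99°;  2α = 69.98°
edge 0: e_0 = (+0.25, -2.88);  n_0 = (-0.9963, -0.0865)
edge 3: e_3 = (-0.26, +1.30);  n_3 = (+0.9806, +0.1961)
∠(n_0, n_3) = 173.65°
δ = |180° − 173.65°| = 6.35°
6.35° ≤ 2α = 69.98°  →  valid

δ = 6.35°, valid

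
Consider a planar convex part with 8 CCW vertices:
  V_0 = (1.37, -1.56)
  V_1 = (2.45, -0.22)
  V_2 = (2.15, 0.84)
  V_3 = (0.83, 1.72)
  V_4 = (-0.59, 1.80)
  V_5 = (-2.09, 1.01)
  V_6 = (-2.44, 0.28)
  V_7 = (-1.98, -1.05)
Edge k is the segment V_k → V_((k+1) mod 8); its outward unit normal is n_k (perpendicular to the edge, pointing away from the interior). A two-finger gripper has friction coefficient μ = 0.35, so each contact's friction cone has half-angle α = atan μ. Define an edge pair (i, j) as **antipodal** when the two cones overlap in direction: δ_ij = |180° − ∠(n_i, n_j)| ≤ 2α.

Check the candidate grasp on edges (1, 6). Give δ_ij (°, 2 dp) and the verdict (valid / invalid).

α = atan 0.35 = 19.29°;  2α = 38.58°
edge 1: e_1 = (-0.30, +1.06);  n_1 = (+0.9622, +0.2723)
edge 6: e_6 = (+0.46, -1.33);  n_6 = (-0.9451, -0.3269)
∠(n_1, n_6) = 176.72°
δ = |180° − 176.72°| = 3.28°
3.28° ≤ 2α = 38.58°  →  valid

δ = 3.28°, valid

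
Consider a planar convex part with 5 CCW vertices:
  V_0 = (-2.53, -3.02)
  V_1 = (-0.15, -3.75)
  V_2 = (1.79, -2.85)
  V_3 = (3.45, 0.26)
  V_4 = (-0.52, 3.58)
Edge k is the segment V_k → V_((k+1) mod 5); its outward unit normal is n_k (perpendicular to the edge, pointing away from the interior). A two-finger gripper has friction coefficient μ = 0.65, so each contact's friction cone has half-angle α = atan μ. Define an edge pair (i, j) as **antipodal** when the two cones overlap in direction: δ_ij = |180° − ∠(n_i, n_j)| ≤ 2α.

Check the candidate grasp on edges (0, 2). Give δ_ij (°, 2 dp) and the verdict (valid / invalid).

α = atan 0.65 = 33.02°;  2α = 66.05°
edge 0: e_0 = (+2.38, -0.73);  n_0 = (-0.2932, -0.9560)
edge 2: e_2 = (+1.66, +3.11);  n_2 = (+0.8822, -0.4709)
∠(n_0, n_2) = 78.96°
δ = |180° − 78.96°| = 101.04°
101.04° > 2α = 66.05°  →  invalid

δ = 101.04°, invalid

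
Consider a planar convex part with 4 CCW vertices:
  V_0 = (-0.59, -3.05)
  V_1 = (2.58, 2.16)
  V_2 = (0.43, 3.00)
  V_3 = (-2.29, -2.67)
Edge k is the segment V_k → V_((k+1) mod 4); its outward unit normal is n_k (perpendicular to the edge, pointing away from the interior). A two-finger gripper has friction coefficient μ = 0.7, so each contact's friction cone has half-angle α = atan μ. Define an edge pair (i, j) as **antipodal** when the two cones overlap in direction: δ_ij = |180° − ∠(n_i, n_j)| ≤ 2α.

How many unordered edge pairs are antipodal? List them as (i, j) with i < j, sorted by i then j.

α = atan 0.7 = 34.99°;  2α = 69.98°
n_0 = (+0.8543, -0.5198)
n_1 = (+0.3639, +0.9314)
n_2 = (-0.9016, +0.4325)
n_3 = (-0.2181, -0.9759)
  (0,1): δ = 80.02°  ·
  (0,2): δ = 5.69°  ✓
  (0,3): δ = 108.72°  ·
  (1,2): δ = 94.29°  ·
  (1,3): δ = 8.74°  ✓
  (2,3): δ = 76.97°  ·
antipodal pairs: 2

count = 2; pairs: (0,2), (1,3)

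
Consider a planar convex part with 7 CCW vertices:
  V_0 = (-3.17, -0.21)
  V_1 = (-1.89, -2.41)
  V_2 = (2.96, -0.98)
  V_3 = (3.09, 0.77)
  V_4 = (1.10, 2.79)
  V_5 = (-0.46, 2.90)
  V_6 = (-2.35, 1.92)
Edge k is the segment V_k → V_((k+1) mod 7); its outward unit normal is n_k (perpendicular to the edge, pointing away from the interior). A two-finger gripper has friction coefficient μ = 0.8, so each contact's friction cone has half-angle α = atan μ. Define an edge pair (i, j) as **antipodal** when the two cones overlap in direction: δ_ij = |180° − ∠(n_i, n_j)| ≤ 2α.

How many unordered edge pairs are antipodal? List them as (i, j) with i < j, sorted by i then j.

count = 10; pairs: (0,2), (0,3), (0,4), (1,3), (1,4), (1,5), (1,6), (2,5), (2,6), (3,6)

α = atan 0.8 = 38.66°;  2α = 77.32°
n_0 = (-0.8643, -0.5029)
n_1 = (+0.2828, -0.9592)
n_2 = (+0.9973, -0.0741)
n_3 = (+0.7124, +0.7018)
n_4 = (+0.0703, +0.9975)
n_5 = (-0.4603, +0.8878)
n_6 = (-0.9332, +0.3593)
  (0,1): δ = 103.76°  ·
  (0,2): δ = 34.44°  ✓
  (0,3): δ = 14.38°  ✓
  (0,4): δ = 55.77°  ✓
  (0,5): δ = 87.22°  ·
  (0,6): δ = 128.75°  ·
  (1,2): δ = 110.68°  ·
  (1,3): δ = 61.86°  ✓
  (1,4): δ = 20.46°  ✓
  (1,5): δ = 10.98°  ✓
  (1,6): δ = 52.52°  ✓
  (2,3): δ = 131.18°  ·
  (2,4): δ = 89.78°  ·
  (2,5): δ = 58.34°  ✓
  (2,6): δ = 16.81°  ✓
  (3,4): δ = 138.60°  ·
  (3,5): δ = 107.16°  ·
  (3,6): δ = 65.63°  ✓
  (4,5): δ = 148.56°  ·
  (4,6): δ = 107.02°  ·
  (5,6): δ = 138.46°  ·
antipodal pairs: 10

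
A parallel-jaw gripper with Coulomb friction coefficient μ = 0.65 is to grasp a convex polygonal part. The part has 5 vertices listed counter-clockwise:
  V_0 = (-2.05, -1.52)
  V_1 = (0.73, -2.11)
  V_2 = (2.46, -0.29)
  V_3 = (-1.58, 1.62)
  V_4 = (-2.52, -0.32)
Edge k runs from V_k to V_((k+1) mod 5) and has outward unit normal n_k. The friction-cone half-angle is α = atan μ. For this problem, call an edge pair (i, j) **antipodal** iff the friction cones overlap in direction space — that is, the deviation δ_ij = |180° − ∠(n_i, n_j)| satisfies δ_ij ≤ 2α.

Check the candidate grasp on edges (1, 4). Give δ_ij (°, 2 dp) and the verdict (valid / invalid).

α = atan 0.65 = 33.02°;  2α = 66.05°
edge 1: e_1 = (+1.73, +1.82);  n_1 = (+0.7248, -0.6890)
edge 4: e_4 = (+0.47, -1.20);  n_4 = (-0.9311, -0.3647)
∠(n_1, n_4) = 115.06°
δ = |180° − 115.06°| = 64.94°
64.94° ≤ 2α = 66.05°  →  valid

δ = 64.94°, valid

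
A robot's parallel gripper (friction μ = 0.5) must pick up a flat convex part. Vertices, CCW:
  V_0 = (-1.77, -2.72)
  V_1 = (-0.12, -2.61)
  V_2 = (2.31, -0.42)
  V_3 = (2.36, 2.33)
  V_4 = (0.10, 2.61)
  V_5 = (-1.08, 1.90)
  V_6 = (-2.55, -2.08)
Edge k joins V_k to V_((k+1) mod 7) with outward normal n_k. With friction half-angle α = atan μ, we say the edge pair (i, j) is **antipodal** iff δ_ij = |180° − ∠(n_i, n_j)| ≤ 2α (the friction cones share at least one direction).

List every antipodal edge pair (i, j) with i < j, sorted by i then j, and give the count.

count = 8; pairs: (0,3), (0,4), (1,3), (1,4), (1,5), (2,5), (2,6), (3,6)

α = atan 0.5 = 26.57°;  2α = 53.13°
n_0 = (+0.0665, -0.9978)
n_1 = (+0.6695, -0.7428)
n_2 = (+0.9998, -0.0182)
n_3 = (+0.1230, +0.9924)
n_4 = (-0.5156, +0.8569)
n_5 = (-0.9381, +0.3465)
n_6 = (-0.6343, -0.7731)
  (0,1): δ = 141.79°  ·
  (0,2): δ = 94.86°  ·
  (0,3): δ = 10.88°  ✓
  (0,4): δ = 27.22°  ✓
  (0,5): δ = 65.91°  ·
  (0,6): δ = 136.82°  ·
  (1,2): δ = 133.07°  ·
  (1,3): δ = 49.09°  ✓
  (1,4): δ = 10.99°  ✓
  (1,5): δ = 27.70°  ✓
  (1,6): δ = 98.60°  ·
  (2,3): δ = 96.02°  ·
  (2,4): δ = 57.92°  ·
  (2,5): δ = 19.23°  ✓
  (2,6): δ = 51.67°  ✓
  (3,4): δ = 141.90°  ·
  (3,5): δ = 103.21°  ·
  (3,6): δ = 32.31°  ✓
  (4,5): δ = 141.31°  ·
  (4,6): δ = 70.40°  ·
  (5,6): δ = 109.10°  ·
antipodal pairs: 8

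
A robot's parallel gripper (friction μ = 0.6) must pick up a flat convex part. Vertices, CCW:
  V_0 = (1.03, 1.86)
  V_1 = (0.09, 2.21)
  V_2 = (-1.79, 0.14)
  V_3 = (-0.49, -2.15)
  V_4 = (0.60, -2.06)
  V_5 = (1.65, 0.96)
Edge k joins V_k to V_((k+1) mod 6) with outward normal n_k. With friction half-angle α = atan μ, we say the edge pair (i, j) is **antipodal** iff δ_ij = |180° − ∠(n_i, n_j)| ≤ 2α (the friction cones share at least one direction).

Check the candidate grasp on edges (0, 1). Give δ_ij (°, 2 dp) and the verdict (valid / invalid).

α = atan 0.6 = 30.96°;  2α = 61.93°
edge 0: e_0 = (-0.94, +0.35);  n_0 = (+0.3489, +0.9371)
edge 1: e_1 = (-1.88, -2.07);  n_1 = (-0.7403, +0.6723)
∠(n_0, n_1) = 68.18°
δ = |180° − 68.18°| = 111.82°
111.82° > 2α = 61.93°  →  invalid

δ = 111.82°, invalid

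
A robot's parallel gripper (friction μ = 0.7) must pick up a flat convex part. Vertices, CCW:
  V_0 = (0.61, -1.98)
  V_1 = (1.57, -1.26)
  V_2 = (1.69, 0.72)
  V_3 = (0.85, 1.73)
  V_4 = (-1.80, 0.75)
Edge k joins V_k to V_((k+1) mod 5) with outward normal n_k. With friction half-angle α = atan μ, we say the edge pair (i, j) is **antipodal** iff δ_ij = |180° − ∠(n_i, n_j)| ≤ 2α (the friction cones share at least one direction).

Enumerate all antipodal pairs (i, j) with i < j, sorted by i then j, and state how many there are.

α = atan 0.7 = 34.99°;  2α = 69.98°
n_0 = (+0.6000, -0.8000)
n_1 = (+0.9982, -0.0605)
n_2 = (+0.7688, +0.6394)
n_3 = (-0.3469, +0.9379)
n_4 = (-0.7497, -0.6618)
  (0,1): δ = 130.34°  ·
  (0,2): δ = 87.12°  ·
  (0,3): δ = 16.57°  ✓
  (0,4): δ = 94.57°  ·
  (1,2): δ = 136.78°  ·
  (1,3): δ = 66.24°  ✓
  (1,4): δ = 44.91°  ✓
  (2,3): δ = 109.45°  ·
  (2,4): δ = 1.69°  ✓
  (3,4): δ = 68.86°  ✓
antipodal pairs: 5

count = 5; pairs: (0,3), (1,3), (1,4), (2,4), (3,4)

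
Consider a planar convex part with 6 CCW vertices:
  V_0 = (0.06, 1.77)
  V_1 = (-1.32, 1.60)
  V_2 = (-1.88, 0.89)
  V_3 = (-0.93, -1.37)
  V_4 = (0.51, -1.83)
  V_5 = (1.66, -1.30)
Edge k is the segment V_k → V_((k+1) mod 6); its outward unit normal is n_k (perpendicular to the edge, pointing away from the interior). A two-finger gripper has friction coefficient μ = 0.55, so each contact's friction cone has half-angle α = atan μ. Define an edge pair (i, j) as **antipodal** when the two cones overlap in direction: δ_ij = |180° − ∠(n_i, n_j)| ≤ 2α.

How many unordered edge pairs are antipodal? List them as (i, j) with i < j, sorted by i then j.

count = 5; pairs: (0,3), (0,4), (1,4), (2,5), (3,5)

α = atan 0.55 = 28.81°;  2α = 57.62°
n_0 = (-0.1223, +0.9925)
n_1 = (-0.7852, +0.6193)
n_2 = (-0.9219, -0.3875)
n_3 = (-0.3043, -0.9526)
n_4 = (+0.4186, -0.9082)
n_5 = (+0.8868, +0.4622)
  (0,1): δ = 135.29°  ·
  (0,2): δ = 74.22°  ·
  (0,3): δ = 24.74°  ✓
  (0,4): δ = 17.72°  ✓
  (0,5): δ = 110.50°  ·
  (1,2): δ = 118.94°  ·
  (1,3): δ = 69.45°  ·
  (1,4): δ = 26.99°  ✓
  (1,5): δ = 65.79°  ·
  (2,3): δ = 130.52°  ·
  (2,4): δ = 88.06°  ·
  (2,5): δ = 4.73°  ✓
  (3,4): δ = 137.54°  ·
  (3,5): δ = 44.76°  ✓
  (4,5): δ = 87.22°  ·
antipodal pairs: 5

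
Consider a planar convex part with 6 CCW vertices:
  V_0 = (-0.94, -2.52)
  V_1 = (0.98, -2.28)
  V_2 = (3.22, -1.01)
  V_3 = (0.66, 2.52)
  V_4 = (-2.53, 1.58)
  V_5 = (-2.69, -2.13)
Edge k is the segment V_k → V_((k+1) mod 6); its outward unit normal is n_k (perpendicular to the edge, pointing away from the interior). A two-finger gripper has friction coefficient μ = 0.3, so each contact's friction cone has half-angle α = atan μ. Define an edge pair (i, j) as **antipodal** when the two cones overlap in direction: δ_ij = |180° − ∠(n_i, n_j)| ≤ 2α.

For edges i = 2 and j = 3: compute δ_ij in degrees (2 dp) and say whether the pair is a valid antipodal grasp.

α = atan 0.3 = 16.70°;  2α = 33.40°
edge 2: e_2 = (-2.56, +3.53);  n_2 = (+0.8095, +0.5871)
edge 3: e_3 = (-3.19, -0.94);  n_3 = (-0.2827, +0.9592)
∠(n_2, n_3) = 70.47°
δ = |180° − 70.47°| = 109.53°
109.53° > 2α = 33.40°  →  invalid

δ = 109.53°, invalid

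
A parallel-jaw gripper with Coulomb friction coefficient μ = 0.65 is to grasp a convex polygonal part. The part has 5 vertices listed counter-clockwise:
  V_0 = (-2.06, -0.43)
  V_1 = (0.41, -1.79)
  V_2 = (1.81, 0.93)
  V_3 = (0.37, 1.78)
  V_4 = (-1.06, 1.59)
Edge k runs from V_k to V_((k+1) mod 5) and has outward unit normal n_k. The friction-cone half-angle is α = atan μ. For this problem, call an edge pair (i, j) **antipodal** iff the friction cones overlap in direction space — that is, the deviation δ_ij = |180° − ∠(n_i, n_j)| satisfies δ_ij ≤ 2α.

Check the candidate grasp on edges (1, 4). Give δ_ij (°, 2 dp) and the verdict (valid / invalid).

α = atan 0.65 = 33.02°;  2α = 66.05°
edge 1: e_1 = (+1.40, +2.72);  n_1 = (+0.8891, -0.4576)
edge 4: e_4 = (-1.00, -2.02);  n_4 = (-0.8962, +0.4437)
∠(n_1, n_4) = 179.10°
δ = |180° − 179.10°| = 0.90°
0.90° ≤ 2α = 66.05°  →  valid

δ = 0.90°, valid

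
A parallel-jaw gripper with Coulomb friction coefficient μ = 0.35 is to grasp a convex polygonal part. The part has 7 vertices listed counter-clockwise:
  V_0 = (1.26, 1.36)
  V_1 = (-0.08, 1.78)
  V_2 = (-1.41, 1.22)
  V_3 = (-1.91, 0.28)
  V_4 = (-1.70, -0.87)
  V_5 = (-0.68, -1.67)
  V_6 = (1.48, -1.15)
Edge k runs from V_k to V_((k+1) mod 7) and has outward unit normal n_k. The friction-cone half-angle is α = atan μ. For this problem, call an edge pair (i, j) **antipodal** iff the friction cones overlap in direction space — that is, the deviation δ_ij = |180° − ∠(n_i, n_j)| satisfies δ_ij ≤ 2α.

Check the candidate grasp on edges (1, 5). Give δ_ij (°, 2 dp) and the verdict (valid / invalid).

α = atan 0.35 = 19.29°;  2α = 38.58°
edge 1: e_1 = (-1.33, -0.56);  n_1 = (-0.3881, +0.9216)
edge 5: e_5 = (+2.16, +0.52);  n_5 = (+0.2341, -0.9722)
∠(n_1, n_5) = 170.70°
δ = |180° − 170.70°| = 9.30°
9.30° ≤ 2α = 38.58°  →  valid

δ = 9.30°, valid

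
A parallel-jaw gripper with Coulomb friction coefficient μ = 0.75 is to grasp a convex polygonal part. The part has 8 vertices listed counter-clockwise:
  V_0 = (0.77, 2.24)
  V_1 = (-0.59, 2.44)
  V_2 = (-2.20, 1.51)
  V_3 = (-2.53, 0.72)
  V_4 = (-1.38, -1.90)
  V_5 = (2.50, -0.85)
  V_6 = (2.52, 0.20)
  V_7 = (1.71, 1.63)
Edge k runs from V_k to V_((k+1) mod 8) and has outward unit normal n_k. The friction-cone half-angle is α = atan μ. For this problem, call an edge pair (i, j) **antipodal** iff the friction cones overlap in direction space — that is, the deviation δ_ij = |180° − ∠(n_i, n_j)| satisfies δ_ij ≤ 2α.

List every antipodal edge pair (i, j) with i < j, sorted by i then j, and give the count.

α = atan 0.75 = 36.87°;  2α = 73.74°
n_0 = (+0.1455, +0.9894)
n_1 = (-0.5002, +0.8659)
n_2 = (-0.9227, +0.3854)
n_3 = (-0.9157, -0.4019)
n_4 = (+0.2612, -0.9653)
n_5 = (+0.9998, -0.0190)
n_6 = (+0.8701, +0.4929)
n_7 = (+0.5444, +0.8389)
  (0,1): δ = 141.62°  ·
  (0,2): δ = 104.31°  ·
  (0,3): δ = 57.94°  ✓
  (0,4): δ = 23.51°  ✓
  (0,5): δ = 97.27°  ·
  (0,6): δ = 127.89°  ·
  (0,7): δ = 155.38°  ·
  (1,2): δ = 142.68°  ·
  (1,3): δ = 96.31°  ·
  (1,4): δ = 14.87°  ✓
  (1,5): δ = 58.90°  ✓
  (1,6): δ = 89.52°  ·
  (1,7): δ = 117.01°  ·
  (2,3): δ = 133.63°  ·
  (2,4): δ = 52.19°  ✓
  (2,5): δ = 21.58°  ✓
  (2,6): δ = 52.20°  ✓
  (2,7): δ = 79.69°  ·
  (3,4): δ = 98.56°  ·
  (3,5): δ = 24.79°  ✓
  (3,6): δ = 5.83°  ✓
  (3,7): δ = 33.32°  ✓
  (4,5): δ = 106.23°  ·
  (4,6): δ = 75.61°  ·
  (4,7): δ = 48.12°  ✓
  (5,6): δ = 149.38°  ·
  (5,7): δ = 121.89°  ·
  (6,7): δ = 152.51°  ·
antipodal pairs: 11

count = 11; pairs: (0,3), (0,4), (1,4), (1,5), (2,4), (2,5), (2,6), (3,5), (3,6), (3,7), (4,7)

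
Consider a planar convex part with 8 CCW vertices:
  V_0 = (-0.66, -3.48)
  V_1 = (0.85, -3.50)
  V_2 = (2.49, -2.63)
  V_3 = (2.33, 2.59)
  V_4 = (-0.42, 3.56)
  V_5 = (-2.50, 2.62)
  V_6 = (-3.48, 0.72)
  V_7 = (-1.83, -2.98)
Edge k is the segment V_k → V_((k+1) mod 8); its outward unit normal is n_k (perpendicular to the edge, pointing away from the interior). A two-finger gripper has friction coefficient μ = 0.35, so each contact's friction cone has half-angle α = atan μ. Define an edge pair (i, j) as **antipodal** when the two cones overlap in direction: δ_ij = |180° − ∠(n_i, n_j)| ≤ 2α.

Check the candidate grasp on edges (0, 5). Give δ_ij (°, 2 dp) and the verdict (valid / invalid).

δ = 63.47°, invalid

α = atan 0.35 = 19.29°;  2α = 38.58°
edge 0: e_0 = (+1.51, -0.02);  n_0 = (-0.0132, -0.9999)
edge 5: e_5 = (-0.98, -1.90);  n_5 = (-0.8887, +0.4584)
∠(n_0, n_5) = 116.53°
δ = |180° − 116.53°| = 63.47°
63.47° > 2α = 38.58°  →  invalid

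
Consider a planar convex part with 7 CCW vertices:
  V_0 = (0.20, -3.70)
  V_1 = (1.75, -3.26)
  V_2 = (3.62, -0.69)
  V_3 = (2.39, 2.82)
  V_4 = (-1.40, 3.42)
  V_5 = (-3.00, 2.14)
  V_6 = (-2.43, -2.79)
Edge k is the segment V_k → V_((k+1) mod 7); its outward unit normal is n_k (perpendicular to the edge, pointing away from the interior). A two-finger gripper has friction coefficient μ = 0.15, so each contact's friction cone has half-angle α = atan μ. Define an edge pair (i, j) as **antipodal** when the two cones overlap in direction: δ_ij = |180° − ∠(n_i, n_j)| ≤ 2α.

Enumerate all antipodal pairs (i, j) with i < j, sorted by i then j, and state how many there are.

count = 3; pairs: (1,4), (2,5), (3,6)

α = atan 0.15 = 8.53°;  2α = 17.06°
n_0 = (+0.2731, -0.9620)
n_1 = (+0.8086, -0.5884)
n_2 = (+0.9437, +0.3307)
n_3 = (+0.1564, +0.9877)
n_4 = (-0.6247, +0.7809)
n_5 = (-0.9934, -0.1149)
n_6 = (-0.3270, -0.9450)
  (0,1): δ = 141.89°  ·
  (0,2): δ = 86.54°  ·
  (0,3): δ = 24.84°  ·
  (0,4): δ = 22.81°  ·
  (0,5): δ = 80.75°  ·
  (0,6): δ = 145.07°  ·
  (1,2): δ = 124.65°  ·
  (1,3): δ = 62.96°  ·
  (1,4): δ = 15.30°  ✓
  (1,5): δ = 42.64°  ·
  (1,6): δ = 106.95°  ·
  (2,3): δ = 118.31°  ·
  (2,4): δ = 70.65°  ·
  (2,5): δ = 12.72°  ✓
  (2,6): δ = 51.60°  ·
  (3,4): δ = 132.34°  ·
  (3,5): δ = 74.41°  ·
  (3,6): δ = 10.09°  ✓
  (4,5): δ = 122.06°  ·
  (4,6): δ = 57.75°  ·
  (5,6): δ = 115.68°  ·
antipodal pairs: 3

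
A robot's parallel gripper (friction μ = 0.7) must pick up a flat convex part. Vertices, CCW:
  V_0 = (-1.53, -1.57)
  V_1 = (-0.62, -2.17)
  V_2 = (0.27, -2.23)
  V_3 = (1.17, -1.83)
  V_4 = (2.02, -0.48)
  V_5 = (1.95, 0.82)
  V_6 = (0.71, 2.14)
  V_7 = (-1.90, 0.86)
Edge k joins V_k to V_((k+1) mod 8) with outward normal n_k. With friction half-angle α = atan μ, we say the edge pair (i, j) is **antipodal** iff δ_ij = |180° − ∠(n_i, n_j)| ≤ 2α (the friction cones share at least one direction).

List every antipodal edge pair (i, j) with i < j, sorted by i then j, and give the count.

α = atan 0.7 = 34.99°;  2α = 69.98°
n_0 = (-0.5505, -0.8349)
n_1 = (-0.0673, -0.9977)
n_2 = (+0.4061, -0.9138)
n_3 = (+0.8462, -0.5328)
n_4 = (+0.9986, +0.0538)
n_5 = (+0.7288, +0.6847)
n_6 = (-0.4403, +0.8978)
n_7 = (-0.9886, -0.1505)
  (0,1): δ = 150.46°  ·
  (0,2): δ = 122.64°  ·
  (0,3): δ = 88.80°  ·
  (0,4): δ = 53.52°  ✓
  (0,5): δ = 13.39°  ✓
  (0,6): δ = 59.52°  ✓
  (0,7): δ = 132.06°  ·
  (1,2): δ = 152.18°  ·
  (1,3): δ = 118.34°  ·
  (1,4): δ = 83.06°  ·
  (1,5): δ = 42.93°  ✓
  (1,6): δ = 29.98°  ✓
  (1,7): δ = 102.51°  ·
  (2,3): δ = 146.16°  ·
  (2,4): δ = 110.88°  ·
  (2,5): δ = 70.75°  ·
  (2,6): δ = 2.16°  ✓
  (2,7): δ = 74.70°  ·
  (3,4): δ = 144.72°  ·
  (3,5): δ = 104.59°  ·
  (3,6): δ = 31.68°  ✓
  (3,7): δ = 40.85°  ✓
  (4,5): δ = 139.87°  ·
  (4,6): δ = 66.96°  ✓
  (4,7): δ = 5.58°  ✓
  (5,6): δ = 107.09°  ·
  (5,7): δ = 34.55°  ✓
  (6,7): δ = 107.47°  ·
antipodal pairs: 11

count = 11; pairs: (0,4), (0,5), (0,6), (1,5), (1,6), (2,6), (3,6), (3,7), (4,6), (4,7), (5,7)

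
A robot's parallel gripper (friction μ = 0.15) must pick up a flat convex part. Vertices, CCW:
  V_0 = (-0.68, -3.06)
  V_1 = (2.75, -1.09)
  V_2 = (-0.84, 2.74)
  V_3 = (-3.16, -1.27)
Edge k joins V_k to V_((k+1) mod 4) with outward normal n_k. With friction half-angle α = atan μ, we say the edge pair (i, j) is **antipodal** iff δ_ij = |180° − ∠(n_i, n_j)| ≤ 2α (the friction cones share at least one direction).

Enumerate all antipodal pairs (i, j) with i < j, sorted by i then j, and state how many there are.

count = 1; pairs: (1,3)

α = atan 0.15 = 8.53°;  2α = 17.06°
n_0 = (+0.4980, -0.8672)
n_1 = (+0.7296, +0.6839)
n_2 = (-0.8656, +0.5008)
n_3 = (-0.5853, -0.8109)
  (0,1): δ = 76.72°  ·
  (0,2): δ = 30.08°  ·
  (0,3): δ = 114.31°  ·
  (1,2): δ = 73.20°  ·
  (1,3): δ = 11.03°  ✓
  (2,3): δ = 95.77°  ·
antipodal pairs: 1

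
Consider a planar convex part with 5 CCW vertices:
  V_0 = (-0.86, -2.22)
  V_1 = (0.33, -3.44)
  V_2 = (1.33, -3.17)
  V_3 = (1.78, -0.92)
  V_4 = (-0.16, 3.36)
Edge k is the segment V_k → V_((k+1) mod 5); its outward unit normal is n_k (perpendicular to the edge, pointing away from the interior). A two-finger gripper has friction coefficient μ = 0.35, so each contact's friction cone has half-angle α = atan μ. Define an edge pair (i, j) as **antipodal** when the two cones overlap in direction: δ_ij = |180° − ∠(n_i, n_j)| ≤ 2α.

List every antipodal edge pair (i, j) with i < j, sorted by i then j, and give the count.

count = 3; pairs: (0,3), (2,4), (3,4)

α = atan 0.35 = 19.29°;  2α = 38.58°
n_0 = (-0.7159, -0.6983)
n_1 = (+0.2607, -0.9654)
n_2 = (+0.9806, -0.1961)
n_3 = (+0.9108, +0.4128)
n_4 = (-0.9922, +0.1245)
  (0,1): δ = 119.18°  ·
  (0,2): δ = 55.60°  ·
  (0,3): δ = 19.90°  ✓
  (0,4): δ = 128.56°  ·
  (1,2): δ = 116.42°  ·
  (1,3): δ = 80.73°  ·
  (1,4): δ = 67.74°  ·
  (2,3): δ = 144.31°  ·
  (2,4): δ = 4.16°  ✓
  (3,4): δ = 31.53°  ✓
antipodal pairs: 3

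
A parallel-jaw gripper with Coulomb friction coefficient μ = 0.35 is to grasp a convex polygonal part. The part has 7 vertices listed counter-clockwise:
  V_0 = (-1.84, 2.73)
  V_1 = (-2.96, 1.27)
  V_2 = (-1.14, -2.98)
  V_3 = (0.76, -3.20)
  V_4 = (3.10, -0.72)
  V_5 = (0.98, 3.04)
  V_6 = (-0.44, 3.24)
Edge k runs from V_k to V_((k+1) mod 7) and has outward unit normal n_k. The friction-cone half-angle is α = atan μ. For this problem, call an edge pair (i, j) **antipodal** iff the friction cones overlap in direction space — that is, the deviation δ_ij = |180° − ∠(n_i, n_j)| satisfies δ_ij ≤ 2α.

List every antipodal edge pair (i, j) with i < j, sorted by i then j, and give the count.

α = atan 0.35 = 19.29°;  2α = 38.58°
n_0 = (-0.7934, +0.6087)
n_1 = (-0.9193, -0.3937)
n_2 = (-0.1150, -0.9934)
n_3 = (+0.7273, -0.6863)
n_4 = (+0.8711, +0.4911)
n_5 = (+0.1395, +0.9902)
n_6 = (-0.3423, +0.9396)
  (0,1): δ = 119.33°  ·
  (0,2): δ = 59.11°  ·
  (0,3): δ = 5.84°  ✓
  (0,4): δ = 66.91°  ·
  (0,5): δ = 119.48°  ·
  (0,6): δ = 147.51°  ·
  (1,2): δ = 119.79°  ·
  (1,3): δ = 66.52°  ·
  (1,4): δ = 6.23°  ✓
  (1,5): δ = 58.80°  ·
  (1,6): δ = 86.83°  ·
  (2,3): δ = 126.73°  ·
  (2,4): δ = 53.98°  ·
  (2,5): δ = 1.41°  ✓
  (2,6): δ = 26.62°  ✓
  (3,4): δ = 107.25°  ·
  (3,5): δ = 54.68°  ·
  (3,6): δ = 26.65°  ✓
  (4,5): δ = 127.43°  ·
  (4,6): δ = 99.40°  ·
  (5,6): δ = 151.97°  ·
antipodal pairs: 5

count = 5; pairs: (0,3), (1,4), (2,5), (2,6), (3,6)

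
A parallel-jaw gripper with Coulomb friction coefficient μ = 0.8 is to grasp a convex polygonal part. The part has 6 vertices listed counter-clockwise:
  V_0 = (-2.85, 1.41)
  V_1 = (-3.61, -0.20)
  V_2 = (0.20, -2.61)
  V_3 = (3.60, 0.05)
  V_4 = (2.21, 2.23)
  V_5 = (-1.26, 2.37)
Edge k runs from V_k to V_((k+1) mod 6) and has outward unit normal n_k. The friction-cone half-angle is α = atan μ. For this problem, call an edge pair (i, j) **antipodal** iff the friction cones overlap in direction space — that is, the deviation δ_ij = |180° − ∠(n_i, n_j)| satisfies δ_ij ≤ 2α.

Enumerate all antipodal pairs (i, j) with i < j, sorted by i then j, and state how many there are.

count = 7; pairs: (0,2), (0,3), (1,3), (1,4), (1,5), (2,4), (2,5)

α = atan 0.8 = 38.66°;  2α = 77.32°
n_0 = (-0.9043, +0.4269)
n_1 = (-0.5346, -0.8451)
n_2 = (+0.6162, -0.7876)
n_3 = (+0.8432, +0.5376)
n_4 = (+0.0403, +0.9992)
n_5 = (-0.5169, +0.8561)
  (0,1): δ = 97.05°  ·
  (0,2): δ = 26.69°  ✓
  (0,3): δ = 57.79°  ✓
  (0,4): δ = 112.96°  ·
  (0,5): δ = 146.39°  ·
  (1,2): δ = 109.65°  ·
  (1,3): δ = 25.16°  ✓
  (1,4): δ = 30.00°  ✓
  (1,5): δ = 63.44°  ✓
  (2,3): δ = 95.52°  ·
  (2,4): δ = 40.35°  ✓
  (2,5): δ = 6.92°  ✓
  (3,4): δ = 124.83°  ·
  (3,5): δ = 91.40°  ·
  (4,5): δ = 146.57°  ·
antipodal pairs: 7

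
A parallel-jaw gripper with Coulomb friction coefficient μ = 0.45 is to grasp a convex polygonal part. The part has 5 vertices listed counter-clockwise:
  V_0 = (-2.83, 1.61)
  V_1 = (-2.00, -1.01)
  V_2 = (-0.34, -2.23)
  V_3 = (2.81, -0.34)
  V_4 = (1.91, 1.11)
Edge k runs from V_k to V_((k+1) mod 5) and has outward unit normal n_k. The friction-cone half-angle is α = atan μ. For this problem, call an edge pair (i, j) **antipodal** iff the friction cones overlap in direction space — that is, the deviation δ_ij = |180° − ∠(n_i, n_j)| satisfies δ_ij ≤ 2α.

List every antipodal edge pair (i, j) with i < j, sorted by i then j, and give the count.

count = 4; pairs: (0,3), (1,3), (1,4), (2,4)

α = atan 0.45 = 24.23°;  2α = 48.46°
n_0 = (-0.9533, -0.3020)
n_1 = (-0.5922, -0.8058)
n_2 = (+0.5145, -0.8575)
n_3 = (+0.8496, +0.5274)
n_4 = (+0.1049, +0.9945)
  (0,1): δ = 143.89°  ·
  (0,2): δ = 76.61°  ·
  (0,3): δ = 14.25°  ✓
  (0,4): δ = 66.40°  ·
  (1,2): δ = 112.72°  ·
  (1,3): δ = 21.86°  ✓
  (1,4): δ = 30.29°  ✓
  (2,3): δ = 89.14°  ·
  (2,4): δ = 36.99°  ✓
  (3,4): δ = 127.85°  ·
antipodal pairs: 4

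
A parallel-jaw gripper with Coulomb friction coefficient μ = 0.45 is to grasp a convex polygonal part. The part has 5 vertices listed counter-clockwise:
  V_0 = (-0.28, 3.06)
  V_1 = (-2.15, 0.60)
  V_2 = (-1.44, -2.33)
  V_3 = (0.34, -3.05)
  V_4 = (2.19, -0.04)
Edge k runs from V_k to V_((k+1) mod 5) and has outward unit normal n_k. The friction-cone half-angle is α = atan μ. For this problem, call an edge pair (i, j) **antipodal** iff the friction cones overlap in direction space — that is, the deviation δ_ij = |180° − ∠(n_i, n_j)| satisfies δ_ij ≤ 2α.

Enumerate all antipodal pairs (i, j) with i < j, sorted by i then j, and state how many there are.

count = 4; pairs: (0,3), (1,3), (1,4), (2,4)

α = atan 0.45 = 24.23°;  2α = 48.46°
n_0 = (-0.7961, +0.6052)
n_1 = (-0.9719, -0.2355)
n_2 = (-0.3750, -0.9270)
n_3 = (+0.8519, -0.5236)
n_4 = (+0.7821, +0.6232)
  (0,1): δ = 129.14°  ·
  (0,2): δ = 74.78°  ·
  (0,3): δ = 5.67°  ✓
  (0,4): δ = 75.79°  ·
  (1,2): δ = 125.64°  ·
  (1,3): δ = 45.20°  ✓
  (1,4): δ = 24.93°  ✓
  (2,3): δ = 99.55°  ·
  (2,4): δ = 29.43°  ✓
  (3,4): δ = 109.88°  ·
antipodal pairs: 4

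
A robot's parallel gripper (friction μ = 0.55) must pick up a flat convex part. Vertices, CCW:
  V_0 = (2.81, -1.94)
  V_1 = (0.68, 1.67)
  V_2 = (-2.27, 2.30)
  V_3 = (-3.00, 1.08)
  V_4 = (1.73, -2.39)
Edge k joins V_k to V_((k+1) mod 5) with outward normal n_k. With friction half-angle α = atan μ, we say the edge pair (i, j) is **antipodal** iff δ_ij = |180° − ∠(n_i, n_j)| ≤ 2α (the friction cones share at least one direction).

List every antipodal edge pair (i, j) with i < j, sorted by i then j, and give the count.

α = atan 0.55 = 28.81°;  2α = 57.62°
n_0 = (+0.8613, +0.5082)
n_1 = (+0.2088, +0.9779)
n_2 = (-0.8581, +0.5135)
n_3 = (-0.5915, -0.8063)
n_4 = (+0.3846, -0.9231)
  (0,1): δ = 132.60°  ·
  (0,2): δ = 61.44°  ·
  (0,3): δ = 23.19°  ✓
  (0,4): δ = 82.08°  ·
  (1,2): δ = 108.84°  ·
  (1,3): δ = 24.21°  ✓
  (1,4): δ = 34.67°  ✓
  (2,3): δ = 95.37°  ·
  (2,4): δ = 36.49°  ✓
  (3,4): δ = 121.12°  ·
antipodal pairs: 4

count = 4; pairs: (0,3), (1,3), (1,4), (2,4)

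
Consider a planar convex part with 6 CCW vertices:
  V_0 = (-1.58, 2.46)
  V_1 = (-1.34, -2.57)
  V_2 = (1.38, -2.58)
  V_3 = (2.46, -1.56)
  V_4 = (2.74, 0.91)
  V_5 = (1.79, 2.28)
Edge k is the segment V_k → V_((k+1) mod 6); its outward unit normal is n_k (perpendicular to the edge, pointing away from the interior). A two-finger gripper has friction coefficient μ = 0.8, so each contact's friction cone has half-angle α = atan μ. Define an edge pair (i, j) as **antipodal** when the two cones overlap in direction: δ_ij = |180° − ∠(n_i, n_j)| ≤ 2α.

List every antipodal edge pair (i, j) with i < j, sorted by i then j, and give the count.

count = 6; pairs: (0,2), (0,3), (0,4), (1,4), (1,5), (2,5)

α = atan 0.8 = 38.66°;  2α = 77.32°
n_0 = (-0.9989, -0.0477)
n_1 = (-0.0037, -1.0000)
n_2 = (+0.6866, -0.7270)
n_3 = (+0.9936, -0.1126)
n_4 = (+0.8218, +0.5698)
n_5 = (+0.0533, +0.9986)
  (0,1): δ = 92.94°  ·
  (0,2): δ = 49.37°  ✓
  (0,3): δ = 9.20°  ✓
  (0,4): δ = 32.01°  ✓
  (0,5): δ = 84.21°  ·
  (1,2): δ = 136.43°  ·
  (1,3): δ = 96.26°  ·
  (1,4): δ = 55.05°  ✓
  (1,5): δ = 2.85°  ✓
  (2,3): δ = 139.83°  ·
  (2,4): δ = 98.62°  ·
  (2,5): δ = 46.42°  ✓
  (3,4): δ = 138.79°  ·
  (3,5): δ = 86.59°  ·
  (4,5): δ = 127.80°  ·
antipodal pairs: 6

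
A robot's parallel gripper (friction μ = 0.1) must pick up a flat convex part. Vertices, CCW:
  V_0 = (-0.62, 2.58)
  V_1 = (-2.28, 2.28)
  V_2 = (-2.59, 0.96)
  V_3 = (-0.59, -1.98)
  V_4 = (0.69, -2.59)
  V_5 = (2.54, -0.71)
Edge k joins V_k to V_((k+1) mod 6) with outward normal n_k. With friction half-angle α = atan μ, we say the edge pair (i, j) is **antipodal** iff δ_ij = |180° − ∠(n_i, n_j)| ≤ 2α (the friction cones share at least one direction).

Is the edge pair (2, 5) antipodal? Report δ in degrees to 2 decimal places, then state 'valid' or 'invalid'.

α = atan 0.1 = 5.71°;  2α = 11.42°
edge 2: e_2 = (+2.00, -2.94);  n_2 = (-0.8268, -0.5625)
edge 5: e_5 = (-3.16, +3.29);  n_5 = (+0.7212, +0.6927)
∠(n_2, n_5) = 170.38°
δ = |180° − 170.38°| = 9.62°
9.62° ≤ 2α = 11.42°  →  valid

δ = 9.62°, valid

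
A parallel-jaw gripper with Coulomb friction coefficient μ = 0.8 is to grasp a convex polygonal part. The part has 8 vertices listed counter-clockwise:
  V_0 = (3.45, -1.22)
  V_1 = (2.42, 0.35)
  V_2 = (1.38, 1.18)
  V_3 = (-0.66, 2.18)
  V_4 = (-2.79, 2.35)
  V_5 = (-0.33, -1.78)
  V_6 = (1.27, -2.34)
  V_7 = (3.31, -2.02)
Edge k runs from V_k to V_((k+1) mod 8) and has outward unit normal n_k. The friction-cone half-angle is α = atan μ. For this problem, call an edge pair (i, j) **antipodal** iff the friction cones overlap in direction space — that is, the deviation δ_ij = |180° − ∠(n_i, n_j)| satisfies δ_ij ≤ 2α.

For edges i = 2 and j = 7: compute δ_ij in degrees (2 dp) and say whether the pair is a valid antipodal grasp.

α = atan 0.8 = 38.66°;  2α = 77.32°
edge 2: e_2 = (-2.04, +1.00);  n_2 = (+0.4402, +0.8979)
edge 7: e_7 = (+0.14, +0.80);  n_7 = (+0.9850, -0.1724)
∠(n_2, n_7) = 73.81°
δ = |180° − 73.81°| = 106.19°
106.19° > 2α = 77.32°  →  invalid

δ = 106.19°, invalid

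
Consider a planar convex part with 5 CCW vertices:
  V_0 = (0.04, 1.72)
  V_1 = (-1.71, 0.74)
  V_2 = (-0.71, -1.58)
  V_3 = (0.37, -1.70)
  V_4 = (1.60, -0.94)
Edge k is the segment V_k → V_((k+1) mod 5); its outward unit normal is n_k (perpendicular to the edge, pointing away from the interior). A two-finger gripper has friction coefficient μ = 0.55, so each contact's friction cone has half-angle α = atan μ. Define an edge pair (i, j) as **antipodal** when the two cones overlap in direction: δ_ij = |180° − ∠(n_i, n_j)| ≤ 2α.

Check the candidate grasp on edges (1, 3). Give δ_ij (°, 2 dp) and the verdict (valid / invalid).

δ = 81.61°, invalid

α = atan 0.55 = 28.81°;  2α = 57.62°
edge 1: e_1 = (+1.00, -2.32);  n_1 = (-0.9183, -0.3958)
edge 3: e_3 = (+1.23, +0.76);  n_3 = (+0.5256, -0.8507)
∠(n_1, n_3) = 98.39°
δ = |180° − 98.39°| = 81.61°
81.61° > 2α = 57.62°  →  invalid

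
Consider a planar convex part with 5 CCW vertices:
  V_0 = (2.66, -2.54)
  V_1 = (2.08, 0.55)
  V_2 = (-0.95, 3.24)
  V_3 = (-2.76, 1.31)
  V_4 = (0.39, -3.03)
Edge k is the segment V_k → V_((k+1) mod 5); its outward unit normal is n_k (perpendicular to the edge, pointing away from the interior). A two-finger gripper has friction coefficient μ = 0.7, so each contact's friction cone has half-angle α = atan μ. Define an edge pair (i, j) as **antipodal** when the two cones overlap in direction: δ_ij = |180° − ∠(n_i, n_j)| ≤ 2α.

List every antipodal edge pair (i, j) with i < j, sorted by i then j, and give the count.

α = atan 0.7 = 34.99°;  2α = 69.98°
n_0 = (+0.9828, +0.1845)
n_1 = (+0.6639, +0.7478)
n_2 = (-0.7294, +0.6841)
n_3 = (-0.8093, -0.5874)
n_4 = (+0.2110, -0.9775)
  (0,1): δ = 142.23°  ·
  (0,2): δ = 53.79°  ✓
  (0,3): δ = 25.34°  ✓
  (0,4): δ = 91.55°  ·
  (1,2): δ = 91.56°  ·
  (1,3): δ = 12.43°  ✓
  (1,4): δ = 53.78°  ✓
  (2,3): δ = 100.87°  ·
  (2,4): δ = 34.66°  ✓
  (3,4): δ = 113.79°  ·
antipodal pairs: 5

count = 5; pairs: (0,2), (0,3), (1,3), (1,4), (2,4)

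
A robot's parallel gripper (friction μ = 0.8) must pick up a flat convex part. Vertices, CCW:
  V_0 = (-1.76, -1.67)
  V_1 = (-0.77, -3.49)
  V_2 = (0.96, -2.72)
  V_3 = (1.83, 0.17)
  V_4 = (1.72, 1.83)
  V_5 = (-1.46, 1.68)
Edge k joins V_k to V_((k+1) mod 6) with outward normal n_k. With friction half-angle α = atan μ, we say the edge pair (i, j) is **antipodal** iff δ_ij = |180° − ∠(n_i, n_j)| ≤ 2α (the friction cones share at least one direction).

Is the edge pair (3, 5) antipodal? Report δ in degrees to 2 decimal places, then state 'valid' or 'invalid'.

α = atan 0.8 = 38.66°;  2α = 77.32°
edge 3: e_3 = (-0.11, +1.66);  n_3 = (+0.9978, +0.0661)
edge 5: e_5 = (-0.30, -3.35);  n_5 = (-0.9960, +0.0892)
∠(n_3, n_5) = 171.09°
δ = |180° − 171.09°| = 8.91°
8.91° ≤ 2α = 77.32°  →  valid

δ = 8.91°, valid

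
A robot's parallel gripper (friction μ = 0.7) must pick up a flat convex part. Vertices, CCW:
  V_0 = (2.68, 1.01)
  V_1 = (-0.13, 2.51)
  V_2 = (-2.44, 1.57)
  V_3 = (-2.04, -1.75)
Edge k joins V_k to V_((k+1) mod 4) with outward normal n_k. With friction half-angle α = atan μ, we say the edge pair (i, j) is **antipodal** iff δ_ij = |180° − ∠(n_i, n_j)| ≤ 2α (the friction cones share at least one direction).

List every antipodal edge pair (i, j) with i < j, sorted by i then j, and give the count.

α = atan 0.7 = 34.99°;  2α = 69.98°
n_0 = (+0.4709, +0.8822)
n_1 = (-0.3769, +0.9262)
n_2 = (-0.9928, -0.1196)
n_3 = (+0.5048, -0.8632)
  (0,1): δ = 129.76°  ·
  (0,2): δ = 55.04°  ✓
  (0,3): δ = 58.41°  ✓
  (1,2): δ = 105.27°  ·
  (1,3): δ = 8.17°  ✓
  (2,3): δ = 66.55°  ✓
antipodal pairs: 4

count = 4; pairs: (0,2), (0,3), (1,3), (2,3)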